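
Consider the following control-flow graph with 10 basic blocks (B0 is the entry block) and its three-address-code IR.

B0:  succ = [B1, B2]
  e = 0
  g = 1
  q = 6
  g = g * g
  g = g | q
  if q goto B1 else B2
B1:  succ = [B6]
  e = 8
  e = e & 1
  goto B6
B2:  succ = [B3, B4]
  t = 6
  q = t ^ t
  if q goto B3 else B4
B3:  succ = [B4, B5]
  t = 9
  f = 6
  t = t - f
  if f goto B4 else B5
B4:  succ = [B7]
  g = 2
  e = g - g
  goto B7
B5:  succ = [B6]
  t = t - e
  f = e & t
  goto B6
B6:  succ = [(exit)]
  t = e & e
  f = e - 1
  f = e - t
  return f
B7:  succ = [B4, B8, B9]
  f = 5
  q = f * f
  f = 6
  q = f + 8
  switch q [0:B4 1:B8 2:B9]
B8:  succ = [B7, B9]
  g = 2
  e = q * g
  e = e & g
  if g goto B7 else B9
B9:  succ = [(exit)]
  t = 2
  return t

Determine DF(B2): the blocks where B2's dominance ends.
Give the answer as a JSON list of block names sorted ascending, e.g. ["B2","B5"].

Answer: ["B6"]

Working:
idom tree: B1←B0 B2←B0 B3←B2 B4←B2 B5←B3 B6←B0 B7←B4 B8←B7 B9←B7
Join-block Dom:
  B4: preds {B2,B3,B7}: {B0,B2} ∩ {B0,B2,B3} ∩ {B0,B2,B4,B7} = {B0,B2}; idom=B2
  B6: preds {B1,B5}: {B0,B1} ∩ {B0,B2,B3,B5} = {B0}; idom=B0
  B7: preds {B4,B8}: {B0,B2,B4} ∩ {B0,B2,B4,B7,B8} = {B0,B2,B4}; idom=B4
  B9: preds {B7,B8}: {B0,B2,B4,B7} ∩ {B0,B2,B4,B7,B8} = {B0,B2,B4,B7}; idom=B7

DF derivation:
  join B4 pred B2: · stop@B2
  join B4 pred B3: B3 stop@B2
  join B4 pred B7: B7→B4 stop@B2
  join B6 pred B1: B1 stop@B0
  join B6 pred B5: B5→B3→B2 stop@B0
  join B7 pred B4: · stop@B4
  join B7 pred B8: B8→B7 stop@B4
  join B9 pred B7: · stop@B7
  join B9 pred B8: B8 stop@B7
  DF(B0)=∅
  DF(B1)={B6}
  DF(B2)={B6}
  DF(B3)={B4,B6}
  DF(B4)={B4}
  DF(B5)={B6}
  DF(B6)=∅
  DF(B7)={B4,B7}
  DF(B8)={B7,B9}
  DF(B9)=∅

DF(B2) = ["B6"]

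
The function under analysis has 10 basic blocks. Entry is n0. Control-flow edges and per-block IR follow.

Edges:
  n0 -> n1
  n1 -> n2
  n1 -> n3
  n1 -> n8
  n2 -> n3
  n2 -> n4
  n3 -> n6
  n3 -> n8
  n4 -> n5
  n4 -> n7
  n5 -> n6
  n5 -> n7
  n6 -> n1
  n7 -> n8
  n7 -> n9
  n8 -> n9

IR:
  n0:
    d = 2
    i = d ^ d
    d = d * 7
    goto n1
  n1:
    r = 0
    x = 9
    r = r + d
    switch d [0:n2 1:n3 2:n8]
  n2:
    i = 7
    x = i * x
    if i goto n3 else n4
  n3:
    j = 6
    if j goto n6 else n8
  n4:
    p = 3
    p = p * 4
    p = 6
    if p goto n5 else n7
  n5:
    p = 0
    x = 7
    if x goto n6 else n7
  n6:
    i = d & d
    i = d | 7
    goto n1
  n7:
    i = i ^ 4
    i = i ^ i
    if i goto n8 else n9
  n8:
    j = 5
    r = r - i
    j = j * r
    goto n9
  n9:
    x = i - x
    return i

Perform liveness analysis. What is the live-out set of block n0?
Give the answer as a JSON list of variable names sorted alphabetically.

Block summaries:
  n0: {d,i} / ∅
  n1: {r,x} / {d}
  n2: {i,x} / {x}
  n3: {j} / ∅
  n4: {p} / ∅
  n5: {p,x} / ∅
  n6: {i} / {d}
  n7: {i} / {i}
  n8: {j,r} / {i,r}
  n9: {x} / {i,x}

Backward fixpoint:
  n0 li=∅ lo={d,i}
  n1 li={d,i} lo={d,i,r,x}
  n2 li={d,r,x} lo={d,i,r,x}
  n3 li={d,i,r,x} lo={d,i,r,x}
  n4 li={d,i,r,x} lo={d,i,r,x}
  n5 li={d,i,r} lo={d,i,r,x}
  n6 li={d} lo={d,i}
  n7 li={i,r,x} lo={i,r,x}
  n8 li={i,r,x} lo={i,x}
  n9 li={i,x} lo=∅

live-out(n0) = ["d", "i"]

Answer: ["d", "i"]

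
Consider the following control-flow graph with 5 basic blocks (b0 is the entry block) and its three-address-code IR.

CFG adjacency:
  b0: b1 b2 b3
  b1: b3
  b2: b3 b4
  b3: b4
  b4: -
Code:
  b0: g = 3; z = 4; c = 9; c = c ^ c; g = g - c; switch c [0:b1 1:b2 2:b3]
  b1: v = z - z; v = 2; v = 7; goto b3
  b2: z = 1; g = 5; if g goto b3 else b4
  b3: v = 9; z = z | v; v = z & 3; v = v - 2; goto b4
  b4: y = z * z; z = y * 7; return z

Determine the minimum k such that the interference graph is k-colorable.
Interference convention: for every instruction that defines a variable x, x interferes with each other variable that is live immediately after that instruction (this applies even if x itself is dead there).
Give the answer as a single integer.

Answer: 3

Working:
Block summaries:
  b0: def={c,g,z} ue=∅
  b1: def={v} ue={z}
  b2: def={g,z} ue=∅
  b3: def={v,z} ue={z}
  b4: def={y,z} ue={z}

Liveness:
  live b0: ∅→{z}
  live b1: {z}→{z}
  live b2: ∅→{z}
  live b3: {z}→{z}
  live b4: {z}→∅

Interfere edges:
  c — {g,z}
  g — {c,z}
  v — {z}
  y — ∅
  z — {c,g,v}

Colouring:
  {c,g,z} pairwise interfere (3-clique) ⇒ χ ≥ 3
  3-colouring: R0={y,z}  R1={c,v}  R2={g}
  χ = 3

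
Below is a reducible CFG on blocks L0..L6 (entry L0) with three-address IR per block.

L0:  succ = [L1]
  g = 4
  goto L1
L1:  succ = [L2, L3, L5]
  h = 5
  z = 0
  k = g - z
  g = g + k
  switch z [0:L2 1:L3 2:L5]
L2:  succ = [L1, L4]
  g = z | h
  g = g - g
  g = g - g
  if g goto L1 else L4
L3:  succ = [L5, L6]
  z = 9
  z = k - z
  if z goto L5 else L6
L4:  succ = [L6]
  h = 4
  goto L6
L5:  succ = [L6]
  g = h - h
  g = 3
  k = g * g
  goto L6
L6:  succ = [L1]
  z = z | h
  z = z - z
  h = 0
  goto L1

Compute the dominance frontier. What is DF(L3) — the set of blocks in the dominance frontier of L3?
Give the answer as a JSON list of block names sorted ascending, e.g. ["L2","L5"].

Answer: ["L5", "L6"]

Derivation:
idom tree: L1←L0 L2←L1 L3←L1 L4←L2 L5←L1 L6←L1
Join-block Dom:
  L1: preds {L0,L2,L6}: {L0} ∩ {L0,L1,L2} ∩ {L0,L1,L6} = {L0}; idom=L0
  L5: preds {L1,L3}: {L0,L1} ∩ {L0,L1,L3} = {L0,L1}; idom=L1
  L6: preds {L3,L4,L5}: {L0,L1,L3} ∩ {L0,L1,L2,L4} ∩ {L0,L1,L5} = {L0,L1}; idom=L1

Frontier:
  L1←L0: walk · to L0
  L1←L2: walk L2→L1 to L0
  L1←L6: walk L6→L1 to L0
  L5←L1: walk · to L1
  L5←L3: walk L3 to L1
  L6←L3: walk L3 to L1
  L6←L4: walk L4→L2 to L1
  L6←L5: walk L5 to L1
  L0 → ∅
  L1 → {L1}
  L2 → {L1,L6}
  L3 → {L5,L6}
  L4 → {L6}
  L5 → {L6}
  L6 → {L1}

DF(L3) = ["L5", "L6"]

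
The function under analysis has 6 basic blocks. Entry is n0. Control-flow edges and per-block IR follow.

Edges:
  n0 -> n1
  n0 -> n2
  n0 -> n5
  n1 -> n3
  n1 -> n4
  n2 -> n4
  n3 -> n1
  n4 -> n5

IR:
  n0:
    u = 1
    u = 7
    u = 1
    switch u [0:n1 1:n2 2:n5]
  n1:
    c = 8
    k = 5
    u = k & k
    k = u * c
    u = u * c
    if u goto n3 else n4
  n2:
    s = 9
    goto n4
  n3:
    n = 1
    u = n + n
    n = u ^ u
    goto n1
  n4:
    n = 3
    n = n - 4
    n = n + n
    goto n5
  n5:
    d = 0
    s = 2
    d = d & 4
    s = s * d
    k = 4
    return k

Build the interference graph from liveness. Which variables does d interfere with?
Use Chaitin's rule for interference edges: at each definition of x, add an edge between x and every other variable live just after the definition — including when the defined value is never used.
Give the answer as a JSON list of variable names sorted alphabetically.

Per-block:
  n0: def={u} ue=∅
  n1: def={c,k,u} ue=∅
  n2: def={s} ue=∅
  n3: def={n,u} ue=∅
  n4: def={n} ue=∅
  n5: def={d,k,s} ue=∅

Liveness:
  n0 li=∅ lo=∅
  n1 li=∅ lo=∅
  n2 li=∅ lo=∅
  n3 li=∅ lo=∅
  n4 li=∅ lo=∅
  n5 li=∅ lo=∅

Interfere edges:
  c: {k,u}
  d: {s}
  k: {c,u}
  n: ∅
  s: {d}
  u: {c,k}

N(d) = ["s"]

Answer: ["s"]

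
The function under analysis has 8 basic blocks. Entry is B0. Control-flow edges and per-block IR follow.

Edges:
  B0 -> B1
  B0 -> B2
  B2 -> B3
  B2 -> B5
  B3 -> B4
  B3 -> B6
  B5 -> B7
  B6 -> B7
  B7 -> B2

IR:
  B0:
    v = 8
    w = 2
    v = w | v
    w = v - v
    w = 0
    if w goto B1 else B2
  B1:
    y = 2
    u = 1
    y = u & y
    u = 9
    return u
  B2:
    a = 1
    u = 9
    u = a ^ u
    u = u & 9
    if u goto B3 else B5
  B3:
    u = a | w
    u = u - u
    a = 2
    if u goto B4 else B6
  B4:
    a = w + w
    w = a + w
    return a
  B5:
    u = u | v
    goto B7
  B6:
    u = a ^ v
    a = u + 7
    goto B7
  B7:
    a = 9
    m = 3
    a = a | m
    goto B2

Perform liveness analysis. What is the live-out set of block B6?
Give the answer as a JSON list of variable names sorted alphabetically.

Answer: ["v", "w"]

Derivation:
def/use:
  B0: {v,w} / ∅
  B1: {u,y} / ∅
  B2: {a,u} / ∅
  B3: {a,u} / {a,w}
  B4: {a,w} / {w}
  B5: {u} / {u,v}
  B6: {a,u} / {a,v}
  B7: {a,m} / ∅

Backward fixpoint:
  B0: in=∅ out={v,w}
  B1: in=∅ out=∅
  B2: in={v,w} out={a,u,v,w}
  B3: in={a,v,w} out={a,v,w}
  B4: in={w} out=∅
  B5: in={u,v,w} out={v,w}
  B6: in={a,v,w} out={v,w}
  B7: in={v,w} out={v,w}

live-out(B6) = ["v", "w"]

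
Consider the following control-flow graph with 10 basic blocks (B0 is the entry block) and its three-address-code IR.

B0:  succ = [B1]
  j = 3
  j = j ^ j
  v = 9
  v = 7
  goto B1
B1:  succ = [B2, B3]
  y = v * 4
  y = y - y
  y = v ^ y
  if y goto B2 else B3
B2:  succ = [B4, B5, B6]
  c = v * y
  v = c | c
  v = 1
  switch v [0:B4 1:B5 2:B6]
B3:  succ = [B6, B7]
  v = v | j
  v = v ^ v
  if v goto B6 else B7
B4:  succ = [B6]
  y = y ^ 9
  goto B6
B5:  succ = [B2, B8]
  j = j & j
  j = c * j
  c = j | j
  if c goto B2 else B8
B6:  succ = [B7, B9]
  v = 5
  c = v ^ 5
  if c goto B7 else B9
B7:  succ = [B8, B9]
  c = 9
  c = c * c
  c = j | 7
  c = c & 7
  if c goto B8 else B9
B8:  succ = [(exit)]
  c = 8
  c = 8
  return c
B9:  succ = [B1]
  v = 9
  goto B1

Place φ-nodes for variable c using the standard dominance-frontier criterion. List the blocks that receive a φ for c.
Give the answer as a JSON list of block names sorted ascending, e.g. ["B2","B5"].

idom tree: B1←B0 B2←B1 B3←B1 B4←B2 B5←B2 B6←B1 B7←B1 B8←B1 B9←B1
Dom at joins:
  B1: preds {B0,B9}: {B0} ∩ {B0,B1,B9} = {B0}; idom=B0
  B2: preds {B1,B5}: {B0,B1} ∩ {B0,B1,B2,B5} = {B0,B1}; idom=B1
  B6: preds {B2,B3,B4}: {B0,B1,B2} ∩ {B0,B1,B3} ∩ {B0,B1,B2,B4} = {B0,B1}; idom=B1
  B7: preds {B3,B6}: {B0,B1,B3} ∩ {B0,B1,B6} = {B0,B1}; idom=B1
  B8: preds {B5,B7}: {B0,B1,B2,B5} ∩ {B0,B1,B7} = {B0,B1}; idom=B1
  B9: preds {B6,B7}: {B0,B1,B6} ∩ {B0,B1,B7} = {B0,B1}; idom=B1

DF derivation:
  join B1 pred B0: · stop@B0
  join B1 pred B9: B9→B1 stop@B0
  join B2 pred B1: · stop@B1
  join B2 pred B5: B5→B2 stop@B1
  join B6 pred B2: B2 stop@B1
  join B6 pred B3: B3 stop@B1
  join B6 pred B4: B4→B2 stop@B1
  join B7 pred B3: B3 stop@B1
  join B7 pred B6: B6 stop@B1
  join B8 pred B5: B5→B2 stop@B1
  join B8 pred B7: B7 stop@B1
  join B9 pred B6: B6 stop@B1
  join B9 pred B7: B7 stop@B1
  DF(B0)=∅
  DF(B1)={B1}
  DF(B2)={B2,B6,B8}
  DF(B3)={B6,B7}
  DF(B4)={B6}
  DF(B5)={B2,B8}
  DF(B6)={B7,B9}
  DF(B7)={B8,B9}
  DF(B8)=∅
  DF(B9)={B1}

φ for c: defs {B2,B5,B6,B7,B8}
  DF⁺ = {B1,B2,B6,B7,B8,B9}

Answer: ["B1", "B2", "B6", "B7", "B8", "B9"]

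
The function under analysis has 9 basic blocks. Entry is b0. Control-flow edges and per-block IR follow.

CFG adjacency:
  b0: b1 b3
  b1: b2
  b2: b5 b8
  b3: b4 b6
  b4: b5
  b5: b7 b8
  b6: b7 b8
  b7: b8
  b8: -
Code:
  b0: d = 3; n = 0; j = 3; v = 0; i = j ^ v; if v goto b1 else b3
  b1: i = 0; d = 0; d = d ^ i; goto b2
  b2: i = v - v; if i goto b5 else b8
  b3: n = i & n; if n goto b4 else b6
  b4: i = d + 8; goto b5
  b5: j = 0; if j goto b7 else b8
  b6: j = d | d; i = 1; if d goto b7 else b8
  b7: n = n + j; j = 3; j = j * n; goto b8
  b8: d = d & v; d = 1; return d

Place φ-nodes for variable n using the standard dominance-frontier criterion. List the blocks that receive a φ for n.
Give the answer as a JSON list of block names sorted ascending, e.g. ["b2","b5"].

idom tree: b1←b0 b2←b1 b3←b0 b4←b3 b5←b0 b6←b3 b7←b0 b8←b0
Dom∩ at merges:
  b5: preds {b2,b4}: {b0,b1,b2} ∩ {b0,b3,b4} = {b0}; idom=b0
  b7: preds {b5,b6}: {b0,b5} ∩ {b0,b3,b6} = {b0}; idom=b0
  b8: preds {b2,b5,b6,b7}: {b0,b1,b2} ∩ {b0,b5} ∩ {b0,b3,b6} ∩ {b0,b7} = {b0}; idom=b0

DF derivation:
  join b5 pred b2: b2→b1 stop@b0
  join b5 pred b4: b4→b3 stop@b0
  join b7 pred b5: b5 stop@b0
  join b7 pred b6: b6→b3 stop@b0
  join b8 pred b2: b2→b1 stop@b0
  join b8 pred b5: b5 stop@b0
  join b8 pred b6: b6→b3 stop@b0
  join b8 pred b7: b7 stop@b0
  DF(b0)=∅
  DF(b1)={b5,b8}
  DF(b2)={b5,b8}
  DF(b3)={b5,b7,b8}
  DF(b4)={b5}
  DF(b5)={b7,b8}
  DF(b6)={b7,b8}
  DF(b7)={b8}
  DF(b8)=∅

φ for n: defs {b0,b3,b7}
  DF⁺ = {b5,b7,b8}

Answer: ["b5", "b7", "b8"]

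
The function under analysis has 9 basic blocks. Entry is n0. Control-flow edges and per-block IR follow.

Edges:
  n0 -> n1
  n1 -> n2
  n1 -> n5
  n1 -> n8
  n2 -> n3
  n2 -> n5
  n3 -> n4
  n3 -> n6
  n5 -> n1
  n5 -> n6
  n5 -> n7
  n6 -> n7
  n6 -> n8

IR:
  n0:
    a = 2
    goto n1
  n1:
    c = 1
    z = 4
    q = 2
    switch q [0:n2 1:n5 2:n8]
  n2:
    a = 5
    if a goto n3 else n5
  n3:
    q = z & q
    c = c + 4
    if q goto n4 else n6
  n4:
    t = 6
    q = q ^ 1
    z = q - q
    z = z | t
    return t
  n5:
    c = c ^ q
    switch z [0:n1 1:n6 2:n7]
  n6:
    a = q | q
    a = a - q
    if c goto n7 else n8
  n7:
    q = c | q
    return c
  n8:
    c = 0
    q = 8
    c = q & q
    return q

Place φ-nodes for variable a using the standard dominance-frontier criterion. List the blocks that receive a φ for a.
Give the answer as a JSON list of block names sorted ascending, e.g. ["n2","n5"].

idom tree: n1←n0 n2←n1 n3←n2 n4←n3 n5←n1 n6←n1 n7←n1 n8←n1
Join-block Dom:
  n1: preds {n0,n5}: {n0} ∩ {n0,n1,n5} = {n0}; idom=n0
  n5: preds {n1,n2}: {n0,n1} ∩ {n0,n1,n2} = {n0,n1}; idom=n1
  n6: preds {n3,n5}: {n0,n1,n2,n3} ∩ {n0,n1,n5} = {n0,n1}; idom=n1
  n7: preds {n5,n6}: {n0,n1,n5} ∩ {n0,n1,n6} = {n0,n1}; idom=n1
  n8: preds {n1,n6}: {n0,n1} ∩ {n0,n1,n6} = {n0,n1}; idom=n1

DF derivation:
  n1←n0: walk · to n0
  n1←n5: walk n5→n1 to n0
  n5←n1: walk · to n1
  n5←n2: walk n2 to n1
  n6←n3: walk n3→n2 to n1
  n6←n5: walk n5 to n1
  n7←n5: walk n5 to n1
  n7←n6: walk n6 to n1
  n8←n1: walk · to n1
  n8←n6: walk n6 to n1
  n0 → ∅
  n1 → {n1}
  n2 → {n5,n6}
  n3 → {n6}
  n4 → ∅
  n5 → {n1,n6,n7}
  n6 → {n7,n8}
  n7 → ∅
  n8 → ∅

φ for a: defs {n0,n2,n6}
  DF⁺ = {n1,n5,n6,n7,n8}

Answer: ["n1", "n5", "n6", "n7", "n8"]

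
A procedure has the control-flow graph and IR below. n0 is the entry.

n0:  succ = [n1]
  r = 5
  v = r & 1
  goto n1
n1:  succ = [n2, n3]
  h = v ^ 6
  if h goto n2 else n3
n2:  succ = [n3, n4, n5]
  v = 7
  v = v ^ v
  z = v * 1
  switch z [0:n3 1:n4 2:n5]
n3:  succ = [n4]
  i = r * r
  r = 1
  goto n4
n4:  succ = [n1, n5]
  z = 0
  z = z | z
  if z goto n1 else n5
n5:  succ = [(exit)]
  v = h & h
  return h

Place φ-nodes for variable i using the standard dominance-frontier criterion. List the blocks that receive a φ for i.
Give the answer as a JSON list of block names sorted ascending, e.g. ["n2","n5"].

Answer: ["n1", "n4", "n5"]

Derivation:
idom tree: n1←n0 n2←n1 n3←n1 n4←n1 n5←n1
Dom at joins:
  n1: preds {n0,n4}: {n0} ∩ {n0,n1,n4} = {n0}; idom=n0
  n3: preds {n1,n2}: {n0,n1} ∩ {n0,n1,n2} = {n0,n1}; idom=n1
  n4: preds {n2,n3}: {n0,n1,n2} ∩ {n0,n1,n3} = {n0,n1}; idom=n1
  n5: preds {n2,n4}: {n0,n1,n2} ∩ {n0,n1,n4} = {n0,n1}; idom=n1

Frontier:
  n1←n0: walk · to n0
  n1←n4: walk n4→n1 to n0
  n3←n1: walk · to n1
  n3←n2: walk n2 to n1
  n4←n2: walk n2 to n1
  n4←n3: walk n3 to n1
  n5←n2: walk n2 to n1
  n5←n4: walk n4 to n1
  n0 → ∅
  n1 → {n1}
  n2 → {n3,n4,n5}
  n3 → {n4}
  n4 → {n1,n5}
  n5 → ∅

φ for i: defs {n3}
  DF⁺ = {n1,n4,n5}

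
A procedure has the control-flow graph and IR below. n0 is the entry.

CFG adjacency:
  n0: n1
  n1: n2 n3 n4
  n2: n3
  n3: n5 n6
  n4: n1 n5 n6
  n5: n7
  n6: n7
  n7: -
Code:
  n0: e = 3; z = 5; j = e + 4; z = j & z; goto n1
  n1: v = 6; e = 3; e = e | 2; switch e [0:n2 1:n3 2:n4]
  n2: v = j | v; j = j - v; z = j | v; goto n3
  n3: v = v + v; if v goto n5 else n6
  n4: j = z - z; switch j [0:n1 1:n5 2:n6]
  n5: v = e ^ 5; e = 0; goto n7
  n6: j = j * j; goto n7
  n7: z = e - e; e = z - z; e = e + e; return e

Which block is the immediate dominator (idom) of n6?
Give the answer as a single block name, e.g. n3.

Answer: n1

Analysis:
idom tree: n1←n0 n2←n1 n3←n1 n4←n1 n5←n1 n6←n1 n7←n1
Dom at joins:
  n1: preds {n0,n4}: {n0} ∩ {n0,n1,n4} = {n0}; idom=n0
  n3: preds {n1,n2}: {n0,n1} ∩ {n0,n1,n2} = {n0,n1}; idom=n1
  n5: preds {n3,n4}: {n0,n1,n3} ∩ {n0,n1,n4} = {n0,n1}; idom=n1
  n6: preds {n3,n4}: {n0,n1,n3} ∩ {n0,n1,n4} = {n0,n1}; idom=n1
  n7: preds {n5,n6}: {n0,n1,n5} ∩ {n0,n1,n6} = {n0,n1}; idom=n1

idom(n6) = n1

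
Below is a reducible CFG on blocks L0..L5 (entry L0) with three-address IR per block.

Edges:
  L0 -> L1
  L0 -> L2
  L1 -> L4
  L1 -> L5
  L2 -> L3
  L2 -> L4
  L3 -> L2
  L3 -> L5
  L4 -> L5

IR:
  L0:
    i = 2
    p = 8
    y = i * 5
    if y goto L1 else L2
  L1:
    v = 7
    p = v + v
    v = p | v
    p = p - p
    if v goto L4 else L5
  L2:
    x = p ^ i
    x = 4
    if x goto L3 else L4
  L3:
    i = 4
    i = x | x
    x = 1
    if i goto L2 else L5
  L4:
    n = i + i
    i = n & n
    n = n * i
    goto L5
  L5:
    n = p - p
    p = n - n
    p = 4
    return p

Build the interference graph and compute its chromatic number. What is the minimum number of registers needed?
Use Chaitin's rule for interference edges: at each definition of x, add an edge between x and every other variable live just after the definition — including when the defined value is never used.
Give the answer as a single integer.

Block summaries:
  L0 def {i,p,y} use ∅
  L1 def {p,v} use ∅
  L2 def {x} use {i,p}
  L3 def {i,x} use {x}
  L4 def {i,n} use {i}
  L5 def {n,p} use {p}

Backward fixpoint:
  live L0: ∅→{i,p}
  live L1: {i}→{i,p}
  live L2: {i,p}→{i,p,x}
  live L3: {p,x}→{i,p}
  live L4: {i,p}→{p}
  live L5: {p}→∅

Interference:
  i — {n,p,v,x,y}
  n — {i,p}
  p — {i,n,v,x,y}
  v — {i,p}
  x — {i,p}
  y — {i,p}

Chromatic number:
  clique {i,n,p} ⇒ need ≥ 3
  3-colouring: c0={i}  c1={p}  c2={n,v,x,y}
  χ = 3

Answer: 3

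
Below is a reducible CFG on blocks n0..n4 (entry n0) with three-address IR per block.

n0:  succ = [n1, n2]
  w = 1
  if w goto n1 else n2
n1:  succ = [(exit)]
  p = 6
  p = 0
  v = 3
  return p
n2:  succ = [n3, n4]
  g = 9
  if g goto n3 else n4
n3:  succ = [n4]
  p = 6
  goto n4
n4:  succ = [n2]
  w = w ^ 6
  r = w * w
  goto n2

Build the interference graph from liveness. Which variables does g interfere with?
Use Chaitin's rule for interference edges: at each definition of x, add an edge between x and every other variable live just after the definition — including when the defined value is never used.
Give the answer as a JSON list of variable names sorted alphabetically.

Per-block:
  n0: {w} / ∅
  n1: {p,v} / ∅
  n2: {g} / ∅
  n3: {p} / ∅
  n4: {r,w} / {w}

Backward fixpoint:
  n0: in=∅ out={w}
  n1: in=∅ out=∅
  n2: in={w} out={w}
  n3: in={w} out={w}
  n4: in={w} out={w}

Interfere edges:
  g↔{w}
  p↔{v,w}
  r↔{w}
  v↔{p}
  w↔{g,p,r}

N(g) = ["w"]

Answer: ["w"]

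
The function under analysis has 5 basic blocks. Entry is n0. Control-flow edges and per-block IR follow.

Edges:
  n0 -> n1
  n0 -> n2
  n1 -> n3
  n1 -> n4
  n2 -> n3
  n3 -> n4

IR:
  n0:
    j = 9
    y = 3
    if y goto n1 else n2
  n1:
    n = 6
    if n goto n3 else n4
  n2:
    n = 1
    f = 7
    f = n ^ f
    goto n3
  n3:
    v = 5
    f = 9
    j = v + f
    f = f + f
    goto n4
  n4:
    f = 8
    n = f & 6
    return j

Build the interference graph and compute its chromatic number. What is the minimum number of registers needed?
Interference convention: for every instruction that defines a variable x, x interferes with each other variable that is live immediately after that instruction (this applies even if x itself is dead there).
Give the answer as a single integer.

Answer: 3

Derivation:
Block summaries:
  n0: {j,y} / ∅
  n1: {n} / ∅
  n2: {f,n} / ∅
  n3: {f,j,v} / ∅
  n4: {f,n} / {j}

Liveness:
  n0 li=∅ lo={j}
  n1 li={j} lo={j}
  n2 li=∅ lo=∅
  n3 li=∅ lo={j}
  n4 li={j} lo=∅

Interference:
  f↔{j,n,v}
  j↔{f,n,y}
  n↔{f,j}
  v↔{f}
  y↔{j}

Registers:
  {f,j,n} pairwise interfere (3-clique) ⇒ χ ≥ 3
  assign f→r0 j→r1 n→r2 v→r1 y→r0 — no edge inside a register ⇒ χ ≤ 3
  χ = 3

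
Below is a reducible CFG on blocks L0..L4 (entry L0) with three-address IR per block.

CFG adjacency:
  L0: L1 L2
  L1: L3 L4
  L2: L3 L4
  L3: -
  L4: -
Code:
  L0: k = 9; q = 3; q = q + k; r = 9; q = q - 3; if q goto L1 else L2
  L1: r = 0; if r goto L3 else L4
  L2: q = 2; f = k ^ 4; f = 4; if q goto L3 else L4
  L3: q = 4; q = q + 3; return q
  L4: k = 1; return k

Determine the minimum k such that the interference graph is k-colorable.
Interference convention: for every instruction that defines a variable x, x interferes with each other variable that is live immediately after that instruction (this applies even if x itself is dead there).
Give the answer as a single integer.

Per-block:
  L0: {k,q,r} / ∅
  L1: {r} / ∅
  L2: {f,q} / {k}
  L3: {q} / ∅
  L4: {k} / ∅

Liveness:
  L0: in=∅ out={k}
  L1: in=∅ out=∅
  L2: in={k} out=∅
  L3: in=∅ out=∅
  L4: in=∅ out=∅

Conflict graph:
  f: {q}
  k: {q,r}
  q: {f,k,r}
  r: {k,q}

Colouring:
  clique {k,q,r} ⇒ need ≥ 3
  3-colouring: R0={q}  R1={f,k}  R2={r}
  χ = 3

Answer: 3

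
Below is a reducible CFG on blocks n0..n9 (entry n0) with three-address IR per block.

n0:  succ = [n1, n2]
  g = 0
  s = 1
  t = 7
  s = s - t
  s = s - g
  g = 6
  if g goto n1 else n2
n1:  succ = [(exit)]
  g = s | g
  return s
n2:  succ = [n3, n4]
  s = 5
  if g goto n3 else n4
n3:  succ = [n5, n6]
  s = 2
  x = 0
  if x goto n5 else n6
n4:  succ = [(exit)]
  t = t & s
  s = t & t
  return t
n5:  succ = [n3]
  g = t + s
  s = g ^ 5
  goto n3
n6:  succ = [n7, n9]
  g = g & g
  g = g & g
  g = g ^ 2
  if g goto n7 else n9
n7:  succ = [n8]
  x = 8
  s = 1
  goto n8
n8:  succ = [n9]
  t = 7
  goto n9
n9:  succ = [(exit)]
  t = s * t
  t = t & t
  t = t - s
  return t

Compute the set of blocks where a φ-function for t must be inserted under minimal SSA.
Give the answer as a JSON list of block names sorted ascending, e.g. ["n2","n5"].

Answer: ["n9"]

Derivation:
idom tree: n1←n0 n2←n0 n3←n2 n4←n2 n5←n3 n6←n3 n7←n6 n8←n7 n9←n6
Dom∩ at merges:
  n3: preds {n2,n5}: {n0,n2} ∩ {n0,n2,n3,n5} = {n0,n2}; idom=n2
  n9: preds {n6,n8}: {n0,n2,n3,n6} ∩ {n0,n2,n3,n6,n7,n8} = {n0,n2,n3,n6}; idom=n6

DF walk-up:
  join n3 pred n2: · stop@n2
  join n3 pred n5: n5→n3 stop@n2
  join n9 pred n6: · stop@n6
  join n9 pred n8: n8→n7 stop@n6
  DF(n0)=∅
  DF(n1)=∅
  DF(n2)=∅
  DF(n3)={n3}
  DF(n4)=∅
  DF(n5)={n3}
  DF(n6)=∅
  DF(n7)={n9}
  DF(n8)={n9}
  DF(n9)=∅

φ for t: defs {n0,n4,n8,n9}
  DF⁺ = {n9}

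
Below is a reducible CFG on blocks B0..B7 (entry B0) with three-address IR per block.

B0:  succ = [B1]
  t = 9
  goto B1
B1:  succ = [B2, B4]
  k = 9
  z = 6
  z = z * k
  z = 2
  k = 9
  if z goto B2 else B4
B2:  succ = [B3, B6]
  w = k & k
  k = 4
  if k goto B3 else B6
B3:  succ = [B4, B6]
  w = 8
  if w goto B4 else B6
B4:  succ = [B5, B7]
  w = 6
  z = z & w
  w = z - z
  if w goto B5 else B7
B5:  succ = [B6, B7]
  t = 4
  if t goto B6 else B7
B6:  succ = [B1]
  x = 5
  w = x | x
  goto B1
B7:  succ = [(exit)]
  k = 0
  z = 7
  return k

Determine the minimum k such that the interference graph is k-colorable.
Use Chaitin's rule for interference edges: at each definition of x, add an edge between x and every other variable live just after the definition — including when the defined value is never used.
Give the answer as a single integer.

def/use:
  B0 def {t} use ∅
  B1 def {k,z} use ∅
  B2 def {k,w} use {k}
  B3 def {w} use ∅
  B4 def {w,z} use {z}
  B5 def {t} use ∅
  B6 def {w,x} use ∅
  B7 def {k,z} use ∅

Backward fixpoint:
  B0: in=∅ out=∅
  B1: in=∅ out={k,z}
  B2: in={k,z} out={z}
  B3: in={z} out={z}
  B4: in={z} out=∅
  B5: in=∅ out=∅
  B6: in=∅ out=∅
  B7: in=∅ out=∅

Interference:
  k↔{z}
  t↔∅
  w↔{z}
  x↔∅
  z↔{k,w}

Registers:
  lower bound: {k,z} mutually conflict ⇒ χ ≥ 2
  assign k→c1 t→c0 w→c1 x→c0 z→c0 — no edge inside a register ⇒ χ ≤ 2
  χ = 2

Answer: 2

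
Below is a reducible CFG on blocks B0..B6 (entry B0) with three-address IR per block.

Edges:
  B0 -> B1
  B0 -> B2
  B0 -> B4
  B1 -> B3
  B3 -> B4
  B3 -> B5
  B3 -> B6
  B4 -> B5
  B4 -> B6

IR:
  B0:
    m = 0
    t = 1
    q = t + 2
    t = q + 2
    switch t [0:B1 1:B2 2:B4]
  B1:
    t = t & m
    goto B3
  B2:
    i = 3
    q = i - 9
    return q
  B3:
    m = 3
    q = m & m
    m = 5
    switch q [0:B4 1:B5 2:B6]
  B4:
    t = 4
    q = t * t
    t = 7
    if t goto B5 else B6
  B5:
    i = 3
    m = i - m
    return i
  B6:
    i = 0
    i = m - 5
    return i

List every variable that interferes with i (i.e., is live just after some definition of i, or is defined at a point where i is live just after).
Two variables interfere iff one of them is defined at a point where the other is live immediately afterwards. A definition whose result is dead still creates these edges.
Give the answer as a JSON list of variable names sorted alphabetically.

Per-block:
  B0 def {m,q,t} use ∅
  B1 def {t} use {m,t}
  B2 def {i,q} use ∅
  B3 def {m,q} use ∅
  B4 def {q,t} use ∅
  B5 def {i,m} use {m}
  B6 def {i} use {m}

Liveness:
  B0 li=∅ lo={m,t}
  B1 li={m,t} lo=∅
  B2 li=∅ lo=∅
  B3 li=∅ lo={m}
  B4 li={m} lo={m}
  B5 li={m} lo=∅
  B6 li={m} lo=∅

Conflict graph:
  i↔{m}
  m↔{i,q,t}
  q↔{m}
  t↔{m}

N(i) = ["m"]

Answer: ["m"]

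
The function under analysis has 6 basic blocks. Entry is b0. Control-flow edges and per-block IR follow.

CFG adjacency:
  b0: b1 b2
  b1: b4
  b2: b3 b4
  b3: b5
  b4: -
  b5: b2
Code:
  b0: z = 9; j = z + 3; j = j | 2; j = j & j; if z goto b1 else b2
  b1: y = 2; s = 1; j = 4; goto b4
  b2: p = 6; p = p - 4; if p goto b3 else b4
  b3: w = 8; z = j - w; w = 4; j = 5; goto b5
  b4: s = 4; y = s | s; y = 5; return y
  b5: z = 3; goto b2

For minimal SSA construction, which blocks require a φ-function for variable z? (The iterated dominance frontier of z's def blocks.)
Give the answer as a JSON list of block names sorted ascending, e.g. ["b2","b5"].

idom tree: b1←b0 b2←b0 b3←b2 b4←b0 b5←b3
Dom∩ at merges:
  b2: preds {b0,b5}: {b0} ∩ {b0,b2,b3,b5} = {b0}; idom=b0
  b4: preds {b1,b2}: {b0,b1} ∩ {b0,b2} = {b0}; idom=b0

DF walk-up:
  b2←b0: walk · to b0
  b2←b5: walk b5→b3→b2 to b0
  b4←b1: walk b1 to b0
  b4←b2: walk b2 to b0
  b0 → ∅
  b1 → {b4}
  b2 → {b2,b4}
  b3 → {b2}
  b4 → ∅
  b5 → {b2}

φ for z: defs {b0,b3,b5}
  DF⁺ = {b2,b4}

Answer: ["b2", "b4"]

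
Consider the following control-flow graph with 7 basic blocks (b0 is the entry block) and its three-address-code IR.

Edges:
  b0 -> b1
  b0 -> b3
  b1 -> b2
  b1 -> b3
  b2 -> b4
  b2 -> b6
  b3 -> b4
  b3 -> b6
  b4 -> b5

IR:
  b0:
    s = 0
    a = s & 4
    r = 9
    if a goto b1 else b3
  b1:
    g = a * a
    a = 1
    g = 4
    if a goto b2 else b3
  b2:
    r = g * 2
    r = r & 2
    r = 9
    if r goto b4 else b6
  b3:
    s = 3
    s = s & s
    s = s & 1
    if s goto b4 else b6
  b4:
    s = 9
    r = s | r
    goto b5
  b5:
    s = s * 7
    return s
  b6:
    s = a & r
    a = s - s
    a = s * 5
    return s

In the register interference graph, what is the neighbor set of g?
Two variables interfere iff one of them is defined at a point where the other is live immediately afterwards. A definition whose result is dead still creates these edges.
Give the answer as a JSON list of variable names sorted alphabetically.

Answer: ["a", "r"]

Analysis:
Block summaries:
  b0 def {a,r,s} use ∅
  b1 def {a,g} use {a}
  b2 def {r} use {g}
  b3 def {s} use ∅
  b4 def {r,s} use {r}
  b5 def {s} use {s}
  b6 def {a,s} use {a,r}

Backward fixpoint:
  b0 li=∅ lo={a,r}
  b1 li={a,r} lo={a,g,r}
  b2 li={a,g} lo={a,r}
  b3 li={a,r} lo={a,r}
  b4 li={r} lo={s}
  b5 li={s} lo=∅
  b6 li={a,r} lo=∅

Interfere edges:
  a: {g,r,s}
  g: {a,r}
  r: {a,g,s}
  s: {a,r}

N(g) = ["a", "r"]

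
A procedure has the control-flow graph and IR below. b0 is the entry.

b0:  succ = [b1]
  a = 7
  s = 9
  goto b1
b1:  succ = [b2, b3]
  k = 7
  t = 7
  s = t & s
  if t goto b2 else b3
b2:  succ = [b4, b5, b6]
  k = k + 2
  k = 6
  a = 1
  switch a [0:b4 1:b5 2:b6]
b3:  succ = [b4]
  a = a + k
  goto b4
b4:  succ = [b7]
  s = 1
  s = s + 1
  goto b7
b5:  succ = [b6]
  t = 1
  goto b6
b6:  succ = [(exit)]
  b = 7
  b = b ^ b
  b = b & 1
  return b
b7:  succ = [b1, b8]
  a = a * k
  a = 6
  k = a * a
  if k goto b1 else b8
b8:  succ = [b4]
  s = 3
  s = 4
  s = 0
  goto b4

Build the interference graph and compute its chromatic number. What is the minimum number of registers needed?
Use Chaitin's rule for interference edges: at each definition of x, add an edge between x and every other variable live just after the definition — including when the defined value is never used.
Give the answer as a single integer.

Block summaries:
  b0: def={a,s} ue=∅
  b1: def={k,s,t} ue={s}
  b2: def={a,k} ue={k}
  b3: def={a} ue={a,k}
  b4: def={s} ue=∅
  b5: def={t} ue=∅
  b6: def={b} ue=∅
  b7: def={a,k} ue={a,k}
  b8: def={s} ue=∅

Live sets:
  b0 li=∅ lo={a,s}
  b1 li={a,s} lo={a,k}
  b2 li={k} lo={a,k}
  b3 li={a,k} lo={a,k}
  b4 li={a,k} lo={a,k,s}
  b5 li=∅ lo=∅
  b6 li=∅ lo=∅
  b7 li={a,k,s} lo={a,k,s}
  b8 li={a,k} lo={a,k}

Interfere edges:
  a: {k,s,t}
  b: ∅
  k: {a,s,t}
  s: {a,k,t}
  t: {a,k,s}

Chromatic number:
  clique {a,k,s,t} ⇒ need ≥ 4
  assign a→r0 b→r0 k→r1 s→r2 t→r3 — no edge inside a register ⇒ χ ≤ 4
  χ = 4

Answer: 4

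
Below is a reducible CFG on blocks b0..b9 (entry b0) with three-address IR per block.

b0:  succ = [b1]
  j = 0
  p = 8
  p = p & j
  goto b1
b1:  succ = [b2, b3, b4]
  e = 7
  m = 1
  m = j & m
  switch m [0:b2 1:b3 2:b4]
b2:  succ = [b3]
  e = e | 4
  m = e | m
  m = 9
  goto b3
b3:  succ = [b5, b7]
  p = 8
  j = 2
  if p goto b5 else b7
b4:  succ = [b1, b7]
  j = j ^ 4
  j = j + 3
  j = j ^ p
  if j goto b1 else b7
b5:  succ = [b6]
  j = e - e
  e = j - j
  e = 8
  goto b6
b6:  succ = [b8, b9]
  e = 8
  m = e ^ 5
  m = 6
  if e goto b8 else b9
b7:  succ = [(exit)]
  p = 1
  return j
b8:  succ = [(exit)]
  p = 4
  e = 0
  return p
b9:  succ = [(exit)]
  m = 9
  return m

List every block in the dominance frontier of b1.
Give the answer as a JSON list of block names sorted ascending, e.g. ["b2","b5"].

Answer: ["b1"]

Analysis:
idom tree: b1←b0 b2←b1 b3←b1 b4←b1 b5←b3 b6←b5 b7←b1 b8←b6 b9←b6
Dom∩ at merges:
  b1: preds {b0,b4}: {b0} ∩ {b0,b1,b4} = {b0}; idom=b0
  b3: preds {b1,b2}: {b0,b1} ∩ {b0,b1,b2} = {b0,b1}; idom=b1
  b7: preds {b3,b4}: {b0,b1,b3} ∩ {b0,b1,b4} = {b0,b1}; idom=b1

DF derivation:
  b1←b0: walk · to b0
  b1←b4: walk b4→b1 to b0
  b3←b1: walk · to b1
  b3←b2: walk b2 to b1
  b7←b3: walk b3 to b1
  b7←b4: walk b4 to b1
  DF(b0)=∅
  DF(b1)={b1}
  DF(b2)={b3}
  DF(b3)={b7}
  DF(b4)={b1,b7}
  DF(b5)=∅
  DF(b6)=∅
  DF(b7)=∅
  DF(b8)=∅
  DF(b9)=∅

DF(b1) = ["b1"]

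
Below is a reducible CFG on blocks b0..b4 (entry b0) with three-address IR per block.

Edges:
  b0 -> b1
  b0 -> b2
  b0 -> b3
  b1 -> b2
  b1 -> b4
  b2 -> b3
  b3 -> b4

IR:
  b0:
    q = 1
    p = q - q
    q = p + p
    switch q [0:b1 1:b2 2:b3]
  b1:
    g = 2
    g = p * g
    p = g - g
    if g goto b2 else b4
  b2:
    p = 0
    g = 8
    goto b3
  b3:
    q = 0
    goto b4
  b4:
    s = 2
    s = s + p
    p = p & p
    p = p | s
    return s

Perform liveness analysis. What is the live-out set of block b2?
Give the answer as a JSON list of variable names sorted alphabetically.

Answer: ["p"]

Working:
Per-block:
  b0: def={p,q} ue=∅
  b1: def={g,p} ue={p}
  b2: def={g,p} ue=∅
  b3: def={q} ue=∅
  b4: def={p,s} ue={p}

Liveness:
  live b0: ∅→{p}
  live b1: {p}→{p}
  live b2: ∅→{p}
  live b3: {p}→{p}
  live b4: {p}→∅

live-out(b2) = ["p"]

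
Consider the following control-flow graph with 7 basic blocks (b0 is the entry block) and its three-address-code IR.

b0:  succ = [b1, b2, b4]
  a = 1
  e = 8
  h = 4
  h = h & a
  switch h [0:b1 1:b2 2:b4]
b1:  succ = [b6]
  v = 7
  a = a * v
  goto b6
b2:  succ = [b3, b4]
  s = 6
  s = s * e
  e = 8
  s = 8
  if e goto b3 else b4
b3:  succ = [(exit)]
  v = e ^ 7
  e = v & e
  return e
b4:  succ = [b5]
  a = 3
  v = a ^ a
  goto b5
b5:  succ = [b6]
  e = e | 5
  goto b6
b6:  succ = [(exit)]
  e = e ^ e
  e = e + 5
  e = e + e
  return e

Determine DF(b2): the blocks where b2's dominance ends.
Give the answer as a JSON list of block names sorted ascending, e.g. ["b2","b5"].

Answer: ["b4"]

Working:
idom tree: b1←b0 b2←b0 b3←b2 b4←b0 b5←b4 b6←b0
Dom∩ at merges:
  b4: preds {b0,b2}: {b0} ∩ {b0,b2} = {b0}; idom=b0
  b6: preds {b1,b5}: {b0,b1} ∩ {b0,b4,b5} = {b0}; idom=b0

Frontier:
  b4←b0: walk · to b0
  b4←b2: walk b2 to b0
  b6←b1: walk b1 to b0
  b6←b5: walk b5→b4 to b0
  DF(b0)=∅
  DF(b1)={b6}
  DF(b2)={b4}
  DF(b3)=∅
  DF(b4)={b6}
  DF(b5)={b6}
  DF(b6)=∅

DF(b2) = ["b4"]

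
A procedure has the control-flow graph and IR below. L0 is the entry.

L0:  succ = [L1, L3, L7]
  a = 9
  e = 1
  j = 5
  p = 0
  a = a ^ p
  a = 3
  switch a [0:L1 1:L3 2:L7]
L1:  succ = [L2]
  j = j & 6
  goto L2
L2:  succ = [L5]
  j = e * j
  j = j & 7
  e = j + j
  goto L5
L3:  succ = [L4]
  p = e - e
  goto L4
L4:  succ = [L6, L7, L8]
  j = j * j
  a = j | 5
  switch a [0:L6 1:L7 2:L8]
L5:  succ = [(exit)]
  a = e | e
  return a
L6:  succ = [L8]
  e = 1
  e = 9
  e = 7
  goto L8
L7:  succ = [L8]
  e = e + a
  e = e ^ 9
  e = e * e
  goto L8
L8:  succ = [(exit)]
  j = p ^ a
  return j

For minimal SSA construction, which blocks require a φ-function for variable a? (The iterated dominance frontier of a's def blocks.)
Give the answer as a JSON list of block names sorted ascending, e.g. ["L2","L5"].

idom tree: L1←L0 L2←L1 L3←L0 L4←L3 L5←L2 L6←L4 L7←L0 L8←L0
Join-block Dom:
  L7: preds {L0,L4}: {L0} ∩ {L0,L3,L4} = {L0}; idom=L0
  L8: preds {L4,L6,L7}: {L0,L3,L4} ∩ {L0,L3,L4,L6} ∩ {L0,L7} = {L0}; idom=L0

DF walk-up:
  L7←L0: walk · to L0
  L7←L4: walk L4→L3 to L0
  L8←L4: walk L4→L3 to L0
  L8←L6: walk L6→L4→L3 to L0
  L8←L7: walk L7 to L0
  L0: DF=∅
  L1: DF=∅
  L2: DF=∅
  L3: DF={L7,L8}
  L4: DF={L7,L8}
  L5: DF=∅
  L6: DF={L8}
  L7: DF={L8}
  L8: DF=∅

φ for a: defs {L0,L4,L5}
  DF⁺ = {L7,L8}

Answer: ["L7", "L8"]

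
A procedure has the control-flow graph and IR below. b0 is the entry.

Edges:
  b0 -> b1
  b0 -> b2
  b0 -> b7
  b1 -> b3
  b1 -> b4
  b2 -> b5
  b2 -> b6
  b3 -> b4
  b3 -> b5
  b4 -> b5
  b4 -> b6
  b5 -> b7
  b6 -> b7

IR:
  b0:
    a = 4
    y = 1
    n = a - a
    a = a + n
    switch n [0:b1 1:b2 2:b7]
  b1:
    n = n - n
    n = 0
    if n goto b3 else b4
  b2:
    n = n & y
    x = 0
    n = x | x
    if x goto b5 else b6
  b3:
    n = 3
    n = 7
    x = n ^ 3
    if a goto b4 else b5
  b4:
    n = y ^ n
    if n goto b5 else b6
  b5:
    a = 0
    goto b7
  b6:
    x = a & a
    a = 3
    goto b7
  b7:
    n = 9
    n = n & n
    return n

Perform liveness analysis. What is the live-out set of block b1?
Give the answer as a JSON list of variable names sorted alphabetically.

Answer: ["a", "n", "y"]

Derivation:
Block summaries:
  b0: {a,n,y} / ∅
  b1: {n} / {n}
  b2: {n,x} / {n,y}
  b3: {n,x} / {a}
  b4: {n} / {n,y}
  b5: {a} / ∅
  b6: {a,x} / {a}
  b7: {n} / ∅

Backward fixpoint:
  b0: in=∅ out={a,n,y}
  b1: in={a,n,y} out={a,n,y}
  b2: in={a,n,y} out={a}
  b3: in={a,y} out={a,n,y}
  b4: in={a,n,y} out={a}
  b5: in=∅ out=∅
  b6: in={a} out=∅
  b7: in=∅ out=∅

live-out(b1) = ["a", "n", "y"]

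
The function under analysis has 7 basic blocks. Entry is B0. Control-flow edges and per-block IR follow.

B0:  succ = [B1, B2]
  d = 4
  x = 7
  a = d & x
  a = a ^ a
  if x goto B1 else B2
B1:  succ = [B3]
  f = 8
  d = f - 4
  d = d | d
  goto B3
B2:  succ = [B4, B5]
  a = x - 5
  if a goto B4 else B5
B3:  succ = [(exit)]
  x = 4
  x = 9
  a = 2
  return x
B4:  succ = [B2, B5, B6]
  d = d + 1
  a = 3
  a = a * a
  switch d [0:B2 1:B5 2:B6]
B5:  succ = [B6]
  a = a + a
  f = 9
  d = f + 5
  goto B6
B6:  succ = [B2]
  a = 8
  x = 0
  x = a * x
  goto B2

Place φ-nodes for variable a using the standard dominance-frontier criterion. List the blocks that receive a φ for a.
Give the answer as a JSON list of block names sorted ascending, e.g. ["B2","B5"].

Answer: ["B2", "B5", "B6"]

Derivation:
idom tree: B1←B0 B2←B0 B3←B1 B4←B2 B5←B2 B6←B2
Dom∩ at merges:
  B2: preds {B0,B4,B6}: {B0} ∩ {B0,B2,B4} ∩ {B0,B2,B6} = {B0}; idom=B0
  B5: preds {B2,B4}: {B0,B2} ∩ {B0,B2,B4} = {B0,B2}; idom=B2
  B6: preds {B4,B5}: {B0,B2,B4} ∩ {B0,B2,B5} = {B0,B2}; idom=B2

DF derivation:
  B2←B0: walk · to B0
  B2←B4: walk B4→B2 to B0
  B2←B6: walk B6→B2 to B0
  B5←B2: walk · to B2
  B5←B4: walk B4 to B2
  B6←B4: walk B4 to B2
  B6←B5: walk B5 to B2
  B0: DF=∅
  B1: DF=∅
  B2: DF={B2}
  B3: DF=∅
  B4: DF={B2,B5,B6}
  B5: DF={B6}
  B6: DF={B2}

φ for a: defs {B0,B2,B3,B4,B5,B6}
  DF⁺ = {B2,B5,B6}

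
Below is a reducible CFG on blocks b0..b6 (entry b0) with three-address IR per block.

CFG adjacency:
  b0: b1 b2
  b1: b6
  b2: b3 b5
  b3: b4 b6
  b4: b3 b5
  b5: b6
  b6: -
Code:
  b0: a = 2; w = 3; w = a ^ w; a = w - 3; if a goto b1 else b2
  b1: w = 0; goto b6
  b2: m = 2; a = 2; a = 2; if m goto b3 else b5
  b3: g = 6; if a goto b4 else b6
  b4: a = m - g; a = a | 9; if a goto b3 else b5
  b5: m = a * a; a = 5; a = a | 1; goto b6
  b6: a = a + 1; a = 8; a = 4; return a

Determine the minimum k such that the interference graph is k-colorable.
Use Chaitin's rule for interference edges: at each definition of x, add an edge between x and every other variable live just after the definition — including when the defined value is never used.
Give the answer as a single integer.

Per-block:
  b0: def={a,w} ue=∅
  b1: def={w} ue=∅
  b2: def={a,m} ue=∅
  b3: def={g} ue={a}
  b4: def={a} ue={g,m}
  b5: def={a,m} ue={a}
  b6: def={a} ue={a}

Live sets:
  b0: in=∅ out={a}
  b1: in={a} out={a}
  b2: in=∅ out={a,m}
  b3: in={a,m} out={a,g,m}
  b4: in={g,m} out={a,m}
  b5: in={a} out={a}
  b6: in={a} out=∅

Interference:
  a — {g,m,w}
  g — {a,m}
  m — {a,g}
  w — {a}

Chromatic number:
  {a,g,m} pairwise interfere (3-clique) ⇒ χ ≥ 3
  3-colouring: c0={a}  c1={g,w}  c2={m}
  χ = 3

Answer: 3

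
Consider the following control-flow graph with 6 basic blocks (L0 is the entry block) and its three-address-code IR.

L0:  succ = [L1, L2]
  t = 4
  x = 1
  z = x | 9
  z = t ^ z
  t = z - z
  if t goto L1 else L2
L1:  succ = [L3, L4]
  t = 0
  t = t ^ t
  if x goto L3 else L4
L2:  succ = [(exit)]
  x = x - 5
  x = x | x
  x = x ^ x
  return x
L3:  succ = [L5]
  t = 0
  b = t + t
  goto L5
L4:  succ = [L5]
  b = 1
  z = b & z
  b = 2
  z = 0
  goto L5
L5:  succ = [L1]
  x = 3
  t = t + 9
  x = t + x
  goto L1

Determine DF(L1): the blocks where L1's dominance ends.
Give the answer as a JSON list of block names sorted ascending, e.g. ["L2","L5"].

Answer: ["L1"]

Derivation:
idom tree: L1←L0 L2←L0 L3←L1 L4←L1 L5←L1
Dom at joins:
  L1: preds {L0,L5}: {L0} ∩ {L0,L1,L5} = {L0}; idom=L0
  L5: preds {L3,L4}: {L0,L1,L3} ∩ {L0,L1,L4} = {L0,L1}; idom=L1

Frontier:
  L1←L0: walk · to L0
  L1←L5: walk L5→L1 to L0
  L5←L3: walk L3 to L1
  L5←L4: walk L4 to L1
  DF(L0)=∅
  DF(L1)={L1}
  DF(L2)=∅
  DF(L3)={L5}
  DF(L4)={L5}
  DF(L5)={L1}

DF(L1) = ["L1"]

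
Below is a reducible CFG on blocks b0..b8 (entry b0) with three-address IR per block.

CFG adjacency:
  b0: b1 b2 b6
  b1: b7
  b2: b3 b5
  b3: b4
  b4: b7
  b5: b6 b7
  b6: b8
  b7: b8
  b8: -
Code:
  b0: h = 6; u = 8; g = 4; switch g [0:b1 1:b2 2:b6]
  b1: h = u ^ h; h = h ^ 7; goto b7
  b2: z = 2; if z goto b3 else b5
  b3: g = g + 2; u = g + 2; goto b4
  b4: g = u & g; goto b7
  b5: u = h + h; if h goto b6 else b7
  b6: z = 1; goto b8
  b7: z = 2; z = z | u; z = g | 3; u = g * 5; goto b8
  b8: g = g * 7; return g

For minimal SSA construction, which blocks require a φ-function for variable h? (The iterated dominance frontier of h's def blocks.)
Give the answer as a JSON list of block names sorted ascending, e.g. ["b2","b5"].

Answer: ["b7", "b8"]

Derivation:
idom tree: b1←b0 b2←b0 b3←b2 b4←b3 b5←b2 b6←b0 b7←b0 b8←b0
Join-block Dom:
  b6: preds {b0,b5}: {b0} ∩ {b0,b2,b5} = {b0}; idom=b0
  b7: preds {b1,b4,b5}: {b0,b1} ∩ {b0,b2,b3,b4} ∩ {b0,b2,b5} = {b0}; idom=b0
  b8: preds {b6,b7}: {b0,b6} ∩ {b0,b7} = {b0}; idom=b0

DF walk-up:
  b6←b0: walk · to b0
  b6←b5: walk b5→b2 to b0
  b7←b1: walk b1 to b0
  b7←b4: walk b4→b3→b2 to b0
  b7←b5: walk b5→b2 to b0
  b8←b6: walk b6 to b0
  b8←b7: walk b7 to b0
  b0: DF=∅
  b1: DF={b7}
  b2: DF={b6,b7}
  b3: DF={b7}
  b4: DF={b7}
  b5: DF={b6,b7}
  b6: DF={b8}
  b7: DF={b8}
  b8: DF=∅

φ for h: defs {b0,b1}
  DF⁺ = {b7,b8}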